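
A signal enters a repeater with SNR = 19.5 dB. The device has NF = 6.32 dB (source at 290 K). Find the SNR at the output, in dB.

By definition F = SNR_in/SNR_out, so in dB: SNR_out = SNR_in − NF
SNR_out = 19.5 − 6.32 = 13.18 dB

13.18 dB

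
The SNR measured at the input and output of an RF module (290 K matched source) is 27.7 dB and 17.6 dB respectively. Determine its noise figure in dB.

NF (dB) = SNR_in(dB) − SNR_out(dB) when the source is at T₀
NF = 27.7 − 17.6 = 10.1 dB

10.1 dB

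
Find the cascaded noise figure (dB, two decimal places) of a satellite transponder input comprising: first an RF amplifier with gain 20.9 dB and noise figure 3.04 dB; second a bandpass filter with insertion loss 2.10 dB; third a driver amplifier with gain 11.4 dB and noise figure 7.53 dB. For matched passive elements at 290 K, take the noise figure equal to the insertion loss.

Convert to linear (a loss of L dB is a gain of −L dB): F_i = 10^(NF_i/10), G_i = 10^(G_i,dB/10)
  Stage 1: F_1 = 10^(3.04/10) = 2.014, G_1 = 10^(20.9/10) = 123.0
  Stage 2: F_2 = 10^(2.10/10) = 1.622, G_2 = 10^(−2.10/10) = 0.6166
  Stage 3: F_3 = 10^(7.53/10) = 5.662, G_3 = 10^(11.4/10) = 13.80
Friis cascade:
  F = 2.014 + (1.622 − 1)/123.0 + (5.662 − 1)/75.86 = 2.080
NF = 10 log₁₀(2.080) = 3.18 dB

3.18 dB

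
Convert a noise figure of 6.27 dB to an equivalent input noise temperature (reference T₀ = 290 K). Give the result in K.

939 K

F = 10^(6.27/10) = 4.23643
T_e = (F − 1)·T₀ = (4.23643 − 1) × 290 = 939 K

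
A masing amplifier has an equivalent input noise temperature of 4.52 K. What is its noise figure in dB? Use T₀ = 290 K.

0.067 dB

F = 1 + T_e/T₀ = 1 + 4.52/290 = 1.01559
NF = 10 log₁₀(1.01559) = 0.067 dB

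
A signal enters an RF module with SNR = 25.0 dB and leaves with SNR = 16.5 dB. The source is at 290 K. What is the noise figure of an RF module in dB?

8.5 dB

NF (dB) = SNR_in(dB) − SNR_out(dB) when the source is at T₀
NF = 25.0 − 16.5 = 8.5 dB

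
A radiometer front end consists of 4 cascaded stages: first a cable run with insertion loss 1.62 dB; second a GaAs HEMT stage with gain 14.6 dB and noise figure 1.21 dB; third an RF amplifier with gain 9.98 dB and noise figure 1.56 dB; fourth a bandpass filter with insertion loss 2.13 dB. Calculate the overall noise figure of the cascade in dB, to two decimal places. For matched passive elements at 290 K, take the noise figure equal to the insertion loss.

Convert to linear (a loss of L dB is a gain of −L dB): F_i = 10^(NF_i/10), G_i = 10^(G_i,dB/10)
  Stage 1: F_1 = 10^(1.62/10) = 1.452, G_1 = 10^(−1.62/10) = 0.6887
  Stage 2: F_2 = 10^(1.21/10) = 1.321, G_2 = 10^(14.6/10) = 28.84
  Stage 3: F_3 = 10^(1.56/10) = 1.432, G_3 = 10^(9.98/10) = 9.954
  Stage 4: F_4 = 10^(2.13/10) = 1.633, G_4 = 10^(−2.13/10) = 0.6124
Friis cascade:
  F = 1.452 + (1.321 − 1)/0.6887 + (1.432 − 1)/19.86 + (1.633 − 1)/197.7 = 1.944
NF = 10 log₁₀(1.944) = 2.89 dB

2.89 dB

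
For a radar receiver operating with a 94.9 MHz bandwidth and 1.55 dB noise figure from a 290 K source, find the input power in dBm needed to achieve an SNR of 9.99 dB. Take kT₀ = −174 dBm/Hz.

Sensitivity = −174 + 10 log₁₀(B) + NF + SNR_min
= −174 + 79.77 + 1.55 + 9.99
= −82.69 dBm → −82.7 dBm

−82.7 dBm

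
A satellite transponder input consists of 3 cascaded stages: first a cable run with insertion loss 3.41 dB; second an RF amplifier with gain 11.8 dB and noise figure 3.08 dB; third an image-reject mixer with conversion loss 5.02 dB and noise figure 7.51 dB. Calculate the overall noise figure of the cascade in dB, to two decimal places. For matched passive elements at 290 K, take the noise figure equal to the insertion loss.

7.10 dB

Convert to linear (a loss of L dB is a gain of −L dB): F_i = 10^(NF_i/10), G_i = 10^(G_i,dB/10)
  Stage 1: F_1 = 10^(3.41/10) = 2.193, G_1 = 10^(−3.41/10) = 0.4560
  Stage 2: F_2 = 10^(3.08/10) = 2.032, G_2 = 10^(11.8/10) = 15.14
  Stage 3: F_3 = 10^(7.51/10) = 5.636, G_3 = 10^(−5.02/10) = 0.3148
Friis cascade:
  F = 2.193 + (2.032 − 1)/0.4560 + (5.636 − 1)/6.902 = 5.128
NF = 10 log₁₀(5.128) = 7.10 dB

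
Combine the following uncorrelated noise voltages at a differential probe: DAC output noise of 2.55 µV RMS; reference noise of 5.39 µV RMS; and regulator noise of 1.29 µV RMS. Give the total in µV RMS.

6.10 µV

Uncorrelated sources add in power (mean-square): V_tot = √(ΣV_i²)
V_tot = √[(2.55×10⁻⁶)² + (5.39×10⁻⁶)² + (1.29×10⁻⁶)²] = 6.10×10⁻⁶ V = 6.10 µV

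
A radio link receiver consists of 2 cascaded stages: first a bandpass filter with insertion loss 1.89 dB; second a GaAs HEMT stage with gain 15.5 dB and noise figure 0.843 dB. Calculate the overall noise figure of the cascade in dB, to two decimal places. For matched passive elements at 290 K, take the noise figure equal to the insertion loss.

2.73 dB

Convert to linear (a loss of L dB is a gain of −L dB): F_i = 10^(NF_i/10), G_i = 10^(G_i,dB/10)
  Stage 1: F_1 = 10^(1.89/10) = 1.545, G_1 = 10^(−1.89/10) = 0.6471
  Stage 2: F_2 = 10^(0.843/10) = 1.214, G_2 = 10^(15.5/10) = 35.48
Friis cascade:
  F = 1.545 + (1.214 − 1)/0.6471 = 1.876
NF = 10 log₁₀(1.876) = 2.73 dB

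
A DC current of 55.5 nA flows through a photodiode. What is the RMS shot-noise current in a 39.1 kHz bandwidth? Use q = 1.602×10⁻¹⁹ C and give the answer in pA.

I_n = √(2qI·B)
2qI·B = 2 × 1.602×10⁻¹⁹ × 5.55×10⁻⁸ × 3.91×10⁴ = 6.95×10⁻²² A²
I_n = √(6.95×10⁻²²) = 2.64×10⁻¹¹ A = 26.4 pA

26.4 pA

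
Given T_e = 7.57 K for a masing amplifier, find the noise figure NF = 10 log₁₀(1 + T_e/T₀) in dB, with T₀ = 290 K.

0.112 dB

F = 1 + T_e/T₀ = 1 + 7.57/290 = 1.0261
NF = 10 log₁₀(1.0261) = 0.112 dB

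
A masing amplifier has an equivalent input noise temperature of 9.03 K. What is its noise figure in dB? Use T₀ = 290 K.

0.133 dB

F = 1 + T_e/T₀ = 1 + 9.03/290 = 1.03114
NF = 10 log₁₀(1.03114) = 0.133 dB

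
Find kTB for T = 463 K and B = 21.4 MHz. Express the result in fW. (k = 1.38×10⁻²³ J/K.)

P_n = kTB = 1.38×10⁻²³ × 463 × 2.14×10⁷ = 1.37×10⁻¹³ W = 137 fW

137 fW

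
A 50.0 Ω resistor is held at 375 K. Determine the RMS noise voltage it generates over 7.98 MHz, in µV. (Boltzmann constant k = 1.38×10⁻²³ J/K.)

V_n = √(4kTRB)
4kTRB = 4 × 1.38×10⁻²³ × 375 × 5.00×10¹ × 7.98×10⁶ = 8.26×10⁻¹² V²
V_n = √(8.26×10⁻¹²) = 2.87×10⁻⁶ V = 2.87 µV

2.87 µV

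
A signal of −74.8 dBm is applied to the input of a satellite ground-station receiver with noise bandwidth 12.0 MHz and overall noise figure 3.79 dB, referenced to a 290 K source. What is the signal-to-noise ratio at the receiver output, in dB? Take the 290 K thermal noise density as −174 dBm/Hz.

Noise floor: N = −174 + 10 log₁₀(B) + NF
10 log₁₀(1.20×10⁷) = 70.79 dB
N = −174 + 70.79 + 3.79 = −99.42 dBm
SNR = P_sig − N = −74.8 − (−99.42) = 24.62 dB → 24.6 dB

24.6 dB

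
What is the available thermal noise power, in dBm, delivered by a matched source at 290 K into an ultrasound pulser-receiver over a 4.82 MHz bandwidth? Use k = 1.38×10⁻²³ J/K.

P_n = kTB = 1.38×10⁻²³ × 290 × 4.82×10⁶ = 1.93×10⁻¹⁴ W
In dBm: 10 log₁₀(1.93×10⁻¹⁴ / 10⁻³) = −107.1 dBm

−107.1 dBm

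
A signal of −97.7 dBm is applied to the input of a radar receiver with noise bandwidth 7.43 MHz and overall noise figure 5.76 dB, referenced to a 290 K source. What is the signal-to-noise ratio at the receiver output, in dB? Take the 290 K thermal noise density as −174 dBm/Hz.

Noise floor: N = −174 + 10 log₁₀(B) + NF
10 log₁₀(7.43×10⁶) = 68.71 dB
N = −174 + 68.71 + 5.76 = −99.53 dBm
SNR = P_sig − N = −97.7 − (−99.53) = 1.83 dB → 1.8 dB

1.8 dB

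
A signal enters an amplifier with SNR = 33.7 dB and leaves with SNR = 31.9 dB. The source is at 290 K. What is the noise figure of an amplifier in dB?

NF (dB) = SNR_in(dB) − SNR_out(dB) when the source is at T₀
NF = 33.7 − 31.9 = 1.8 dB

1.8 dB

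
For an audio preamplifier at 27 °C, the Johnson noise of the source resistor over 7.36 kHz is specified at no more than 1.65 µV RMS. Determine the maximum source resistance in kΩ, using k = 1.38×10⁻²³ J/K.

T = 27 °C + 273.15 = 300.15 K
Johnson–Nyquist: V_n = √(4kTRB) ⇒ R = V_n² / (4kTB)
4kTB = 4 × 1.38×10⁻²³ × 300.15 × 7.36×10³ = 1.22×10⁻¹⁶
R = (1.65×10⁻⁶)² / 1.22×10⁻¹⁶ = 2.23×10⁴ Ω = 22.3 kΩ

22.3 kΩ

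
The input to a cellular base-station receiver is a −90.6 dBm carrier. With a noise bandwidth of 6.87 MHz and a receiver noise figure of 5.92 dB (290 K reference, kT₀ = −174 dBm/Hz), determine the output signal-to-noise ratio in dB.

9.1 dB

Noise floor: N = −174 + 10 log₁₀(B) + NF
10 log₁₀(6.87×10⁶) = 68.37 dB
N = −174 + 68.37 + 5.92 = −99.71 dBm
SNR = P_sig − N = −90.6 − (−99.71) = 9.11 dB → 9.1 dB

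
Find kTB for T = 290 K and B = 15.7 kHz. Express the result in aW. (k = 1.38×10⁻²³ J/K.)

62.8 aW

P_n = kTB = 1.38×10⁻²³ × 290 × 1.57×10⁴ = 6.28×10⁻¹⁷ W = 62.8 aW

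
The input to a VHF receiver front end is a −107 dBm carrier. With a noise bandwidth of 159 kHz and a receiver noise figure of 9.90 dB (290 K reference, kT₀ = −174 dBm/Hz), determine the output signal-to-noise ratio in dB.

Noise floor: N = −174 + 10 log₁₀(B) + NF
10 log₁₀(1.59×10⁵) = 52.01 dB
N = −174 + 52.01 + 9.90 = −112.09 dBm
SNR = P_sig − N = −107 − (−112.09) = 5.09 dB → 5.1 dB

5.1 dB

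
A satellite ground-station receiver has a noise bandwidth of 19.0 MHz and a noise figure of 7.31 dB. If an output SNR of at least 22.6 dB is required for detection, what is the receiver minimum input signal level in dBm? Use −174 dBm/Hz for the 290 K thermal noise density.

Sensitivity = −174 + 10 log₁₀(B) + NF + SNR_min
= −174 + 72.79 + 7.31 + 22.6
= −71.30 dBm → −71.3 dBm

−71.3 dBm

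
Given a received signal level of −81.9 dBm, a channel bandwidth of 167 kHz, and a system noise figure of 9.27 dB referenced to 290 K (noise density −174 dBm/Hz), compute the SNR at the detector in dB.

30.6 dB

Noise floor: N = −174 + 10 log₁₀(B) + NF
10 log₁₀(1.67×10⁵) = 52.23 dB
N = −174 + 52.23 + 9.27 = −112.50 dBm
SNR = P_sig − N = −81.9 − (−112.50) = 30.60 dB → 30.6 dB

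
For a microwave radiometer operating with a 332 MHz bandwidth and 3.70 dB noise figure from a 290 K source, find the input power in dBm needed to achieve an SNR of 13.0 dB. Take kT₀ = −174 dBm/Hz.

−72.1 dBm

Sensitivity = −174 + 10 log₁₀(B) + NF + SNR_min
= −174 + 85.21 + 3.70 + 13.0
= −72.09 dBm → −72.1 dBm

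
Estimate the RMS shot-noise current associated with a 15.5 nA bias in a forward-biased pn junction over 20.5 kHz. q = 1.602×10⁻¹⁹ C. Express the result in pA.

10.1 pA

I_n = √(2qI·B)
2qI·B = 2 × 1.602×10⁻¹⁹ × 1.55×10⁻⁸ × 2.05×10⁴ = 1.02×10⁻²² A²
I_n = √(1.02×10⁻²²) = 1.01×10⁻¹¹ A = 10.1 pA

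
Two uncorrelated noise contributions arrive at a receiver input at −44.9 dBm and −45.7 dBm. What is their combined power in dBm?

−42.3 dBm

Convert to linear, add, convert back:
P₁ = 3.24×10⁻⁸ W, P₂ = 2.69×10⁻⁸ W
P_tot = 5.93×10⁻⁸ W → 10 log₁₀(P_tot / 10⁻³) = −42.3 dBm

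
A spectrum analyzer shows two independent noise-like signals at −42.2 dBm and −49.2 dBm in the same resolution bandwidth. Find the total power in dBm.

−41.4 dBm

Convert to linear, add, convert back:
P₁ = 6.03×10⁻⁸ W, P₂ = 1.20×10⁻⁸ W
P_tot = 7.23×10⁻⁸ W → 10 log₁₀(P_tot / 10⁻³) = −41.4 dBm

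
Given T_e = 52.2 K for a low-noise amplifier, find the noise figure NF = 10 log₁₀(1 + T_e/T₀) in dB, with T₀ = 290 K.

F = 1 + T_e/T₀ = 1 + 52.2/290 = 1.18
NF = 10 log₁₀(1.18) = 0.719 dB

0.719 dB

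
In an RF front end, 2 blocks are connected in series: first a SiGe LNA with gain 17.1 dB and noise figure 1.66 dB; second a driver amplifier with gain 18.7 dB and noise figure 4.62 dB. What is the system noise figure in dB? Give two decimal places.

Convert to linear (a loss of L dB is a gain of −L dB): F_i = 10^(NF_i/10), G_i = 10^(G_i,dB/10)
  Stage 1: F_1 = 10^(1.66/10) = 1.466, G_1 = 10^(17.1/10) = 51.29
  Stage 2: F_2 = 10^(4.62/10) = 2.897, G_2 = 10^(18.7/10) = 74.13
Friis cascade:
  F = 1.466 + (2.897 − 1)/51.29 = 1.503
NF = 10 log₁₀(1.503) = 1.77 dB

1.77 dB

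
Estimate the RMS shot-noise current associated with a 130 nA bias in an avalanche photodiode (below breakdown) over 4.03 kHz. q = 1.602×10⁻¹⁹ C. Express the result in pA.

13.0 pA

I_n = √(2qI·B)
2qI·B = 2 × 1.602×10⁻¹⁹ × 1.30×10⁻⁷ × 4.03×10³ = 1.68×10⁻²² A²
I_n = √(1.68×10⁻²²) = 1.30×10⁻¹¹ A = 13.0 pA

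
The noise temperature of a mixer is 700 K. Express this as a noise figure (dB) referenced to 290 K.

5.33 dB

F = 1 + T_e/T₀ = 1 + 700/290 = 3.41379
NF = 10 log₁₀(3.41379) = 5.33 dB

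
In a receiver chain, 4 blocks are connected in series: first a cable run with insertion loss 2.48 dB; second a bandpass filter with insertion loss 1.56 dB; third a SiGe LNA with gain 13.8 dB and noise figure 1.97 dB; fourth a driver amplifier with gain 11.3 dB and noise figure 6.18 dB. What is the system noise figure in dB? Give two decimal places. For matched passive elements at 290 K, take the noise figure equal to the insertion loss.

Convert to linear (a loss of L dB is a gain of −L dB): F_i = 10^(NF_i/10), G_i = 10^(G_i,dB/10)
  Stage 1: F_1 = 10^(2.48/10) = 1.770, G_1 = 10^(−2.48/10) = 0.5649
  Stage 2: F_2 = 10^(1.56/10) = 1.432, G_2 = 10^(−1.56/10) = 0.6982
  Stage 3: F_3 = 10^(1.97/10) = 1.574, G_3 = 10^(13.8/10) = 23.99
  Stage 4: F_4 = 10^(6.18/10) = 4.150, G_4 = 10^(11.3/10) = 13.49
Friis cascade:
  F = 1.770 + (1.432 − 1)/0.5649 + (1.574 − 1)/0.3945 + (4.150 − 1)/9.462 = 4.323
NF = 10 log₁₀(4.323) = 6.36 dB

6.36 dB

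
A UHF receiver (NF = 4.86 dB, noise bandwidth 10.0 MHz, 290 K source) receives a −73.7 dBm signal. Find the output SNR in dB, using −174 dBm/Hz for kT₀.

25.4 dB

Noise floor: N = −174 + 10 log₁₀(B) + NF
10 log₁₀(1.00×10⁷) = 70 dB
N = −174 + 70 + 4.86 = −99.14 dBm
SNR = P_sig − N = −73.7 − (−99.14) = 25.44 dB → 25.4 dB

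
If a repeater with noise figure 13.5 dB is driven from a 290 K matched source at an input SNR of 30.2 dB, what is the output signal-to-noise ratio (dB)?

16.7 dB

By definition F = SNR_in/SNR_out, so in dB: SNR_out = SNR_in − NF
SNR_out = 30.2 − 13.5 = 16.7 dB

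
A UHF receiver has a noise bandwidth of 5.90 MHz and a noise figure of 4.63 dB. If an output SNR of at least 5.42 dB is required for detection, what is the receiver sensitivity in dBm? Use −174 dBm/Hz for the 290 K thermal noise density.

Sensitivity = −174 + 10 log₁₀(B) + NF + SNR_min
= −174 + 67.71 + 4.63 + 5.42
= −96.24 dBm → −96.2 dBm

−96.2 dBm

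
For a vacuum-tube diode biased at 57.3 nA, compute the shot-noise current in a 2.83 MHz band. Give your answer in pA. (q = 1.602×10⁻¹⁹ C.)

228 pA

I_n = √(2qI·B)
2qI·B = 2 × 1.602×10⁻¹⁹ × 5.73×10⁻⁸ × 2.83×10⁶ = 5.20×10⁻²⁰ A²
I_n = √(5.20×10⁻²⁰) = 2.28×10⁻¹⁰ A = 228 pA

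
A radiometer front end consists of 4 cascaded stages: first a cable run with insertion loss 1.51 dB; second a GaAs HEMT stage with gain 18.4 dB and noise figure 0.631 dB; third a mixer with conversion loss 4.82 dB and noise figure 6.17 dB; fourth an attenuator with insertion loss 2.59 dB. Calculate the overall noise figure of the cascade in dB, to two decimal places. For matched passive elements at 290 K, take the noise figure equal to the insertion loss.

Convert to linear (a loss of L dB is a gain of −L dB): F_i = 10^(NF_i/10), G_i = 10^(G_i,dB/10)
  Stage 1: F_1 = 10^(1.51/10) = 1.416, G_1 = 10^(−1.51/10) = 0.7063
  Stage 2: F_2 = 10^(0.631/10) = 1.156, G_2 = 10^(18.4/10) = 69.18
  Stage 3: F_3 = 10^(6.17/10) = 4.140, G_3 = 10^(−4.82/10) = 0.3296
  Stage 4: F_4 = 10^(2.59/10) = 1.816, G_4 = 10^(−2.59/10) = 0.5508
Friis cascade:
  F = 1.416 + (1.156 − 1)/0.7063 + (4.140 − 1)/48.87 + (1.816 − 1)/16.11 = 1.752
NF = 10 log₁₀(1.752) = 2.44 dB

2.44 dB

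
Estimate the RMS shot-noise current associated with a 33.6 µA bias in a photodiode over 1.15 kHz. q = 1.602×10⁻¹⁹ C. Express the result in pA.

111 pA

I_n = √(2qI·B)
2qI·B = 2 × 1.602×10⁻¹⁹ × 3.36×10⁻⁵ × 1.15×10³ = 1.24×10⁻²⁰ A²
I_n = √(1.24×10⁻²⁰) = 1.11×10⁻¹⁰ A = 111 pA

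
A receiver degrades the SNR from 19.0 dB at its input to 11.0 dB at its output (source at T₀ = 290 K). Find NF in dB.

8.0 dB

NF (dB) = SNR_in(dB) − SNR_out(dB) when the source is at T₀
NF = 19.0 − 11.0 = 8.0 dB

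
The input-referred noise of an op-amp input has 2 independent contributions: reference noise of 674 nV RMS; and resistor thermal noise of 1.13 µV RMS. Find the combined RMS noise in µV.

1.32 µV

Uncorrelated sources add in power (mean-square): V_tot = √(ΣV_i²)
V_tot = √[(6.74×10⁻⁷)² + (1.13×10⁻⁶)²] = 1.32×10⁻⁶ V = 1.32 µV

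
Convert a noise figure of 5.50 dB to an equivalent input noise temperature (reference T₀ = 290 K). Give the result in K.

739 K

F = 10^(5.50/10) = 3.54813
T_e = (F − 1)·T₀ = (3.54813 − 1) × 290 = 739 K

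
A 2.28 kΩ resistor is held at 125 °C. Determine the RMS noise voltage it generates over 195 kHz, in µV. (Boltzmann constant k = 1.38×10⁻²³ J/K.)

3.13 µV

T = 125 °C + 273.15 = 398.15 K
V_n = √(4kTRB)
4kTRB = 4 × 1.38×10⁻²³ × 398.15 × 2.28×10³ × 1.95×10⁵ = 9.77×10⁻¹² V²
V_n = √(9.77×10⁻¹²) = 3.13×10⁻⁶ V = 3.13 µV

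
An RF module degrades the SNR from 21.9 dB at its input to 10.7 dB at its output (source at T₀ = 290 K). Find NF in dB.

11.2 dB

NF (dB) = SNR_in(dB) − SNR_out(dB) when the source is at T₀
NF = 21.9 − 10.7 = 11.2 dB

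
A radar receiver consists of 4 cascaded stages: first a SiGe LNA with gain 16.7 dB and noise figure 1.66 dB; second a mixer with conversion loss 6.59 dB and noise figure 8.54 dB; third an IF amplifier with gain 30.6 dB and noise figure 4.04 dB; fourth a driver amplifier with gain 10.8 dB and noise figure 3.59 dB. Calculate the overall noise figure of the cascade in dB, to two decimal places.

2.42 dB

Convert to linear (a loss of L dB is a gain of −L dB): F_i = 10^(NF_i/10), G_i = 10^(G_i,dB/10)
  Stage 1: F_1 = 10^(1.66/10) = 1.466, G_1 = 10^(16.7/10) = 46.77
  Stage 2: F_2 = 10^(8.54/10) = 7.145, G_2 = 10^(−6.59/10) = 0.2193
  Stage 3: F_3 = 10^(4.04/10) = 2.535, G_3 = 10^(30.6/10) = 1148
  Stage 4: F_4 = 10^(3.59/10) = 2.286, G_4 = 10^(10.8/10) = 12.02
Friis cascade:
  F = 1.466 + (7.145 − 1)/46.77 + (2.535 − 1)/10.26 + (2.286 − 1)/1.178×10⁴ = 1.747
NF = 10 log₁₀(1.747) = 2.42 dB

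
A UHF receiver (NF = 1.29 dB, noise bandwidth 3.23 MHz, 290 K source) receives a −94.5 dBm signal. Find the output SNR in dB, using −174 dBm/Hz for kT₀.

13.1 dB

Noise floor: N = −174 + 10 log₁₀(B) + NF
10 log₁₀(3.23×10⁶) = 65.09 dB
N = −174 + 65.09 + 1.29 = −107.62 dBm
SNR = P_sig − N = −94.5 − (−107.62) = 13.12 dB → 13.1 dB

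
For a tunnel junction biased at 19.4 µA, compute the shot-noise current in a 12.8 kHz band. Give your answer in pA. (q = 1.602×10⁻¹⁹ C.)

I_n = √(2qI·B)
2qI·B = 2 × 1.602×10⁻¹⁹ × 1.94×10⁻⁵ × 1.28×10⁴ = 7.96×10⁻²⁰ A²
I_n = √(7.96×10⁻²⁰) = 2.82×10⁻¹⁰ A = 282 pA

282 pA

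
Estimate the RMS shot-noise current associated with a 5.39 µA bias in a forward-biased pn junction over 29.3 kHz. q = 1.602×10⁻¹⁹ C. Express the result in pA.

225 pA

I_n = √(2qI·B)
2qI·B = 2 × 1.602×10⁻¹⁹ × 5.39×10⁻⁶ × 2.93×10⁴ = 5.06×10⁻²⁰ A²
I_n = √(5.06×10⁻²⁰) = 2.25×10⁻¹⁰ A = 225 pA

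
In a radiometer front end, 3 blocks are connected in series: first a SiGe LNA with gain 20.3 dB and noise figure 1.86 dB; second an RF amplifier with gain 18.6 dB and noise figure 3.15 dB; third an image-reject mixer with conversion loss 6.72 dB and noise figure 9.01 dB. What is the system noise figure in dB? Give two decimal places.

Convert to linear (a loss of L dB is a gain of −L dB): F_i = 10^(NF_i/10), G_i = 10^(G_i,dB/10)
  Stage 1: F_1 = 10^(1.86/10) = 1.535, G_1 = 10^(20.3/10) = 107.2
  Stage 2: F_2 = 10^(3.15/10) = 2.065, G_2 = 10^(18.6/10) = 72.44
  Stage 3: F_3 = 10^(9.01/10) = 7.962, G_3 = 10^(−6.72/10) = 0.2128
Friis cascade:
  F = 1.535 + (2.065 − 1)/107.2 + (7.962 − 1)/7762 = 1.545
NF = 10 log₁₀(1.545) = 1.89 dB

1.89 dB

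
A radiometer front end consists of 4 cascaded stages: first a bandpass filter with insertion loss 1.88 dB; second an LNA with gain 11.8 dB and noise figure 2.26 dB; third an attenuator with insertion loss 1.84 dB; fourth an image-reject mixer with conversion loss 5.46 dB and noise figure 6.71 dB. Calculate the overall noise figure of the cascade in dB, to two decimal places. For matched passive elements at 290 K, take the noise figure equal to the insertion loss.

Convert to linear (a loss of L dB is a gain of −L dB): F_i = 10^(NF_i/10), G_i = 10^(G_i,dB/10)
  Stage 1: F_1 = 10^(1.88/10) = 1.542, G_1 = 10^(−1.88/10) = 0.6486
  Stage 2: F_2 = 10^(2.26/10) = 1.683, G_2 = 10^(11.8/10) = 15.14
  Stage 3: F_3 = 10^(1.84/10) = 1.528, G_3 = 10^(−1.84/10) = 0.6546
  Stage 4: F_4 = 10^(6.71/10) = 4.688, G_4 = 10^(−5.46/10) = 0.2844
Friis cascade:
  F = 1.542 + (1.683 − 1)/0.6486 + (1.528 − 1)/9.817 + (4.688 − 1)/6.427 = 3.222
NF = 10 log₁₀(3.222) = 5.08 dB

5.08 dB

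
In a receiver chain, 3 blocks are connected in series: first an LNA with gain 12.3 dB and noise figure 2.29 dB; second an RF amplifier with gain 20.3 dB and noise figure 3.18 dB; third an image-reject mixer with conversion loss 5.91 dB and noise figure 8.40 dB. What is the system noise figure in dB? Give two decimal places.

Convert to linear (a loss of L dB is a gain of −L dB): F_i = 10^(NF_i/10), G_i = 10^(G_i,dB/10)
  Stage 1: F_1 = 10^(2.29/10) = 1.694, G_1 = 10^(12.3/10) = 16.98
  Stage 2: F_2 = 10^(3.18/10) = 2.080, G_2 = 10^(20.3/10) = 107.2
  Stage 3: F_3 = 10^(8.40/10) = 6.918, G_3 = 10^(−5.91/10) = 0.2564
Friis cascade:
  F = 1.694 + (2.080 − 1)/16.98 + (6.918 − 1)/1820 = 1.761
NF = 10 log₁₀(1.761) = 2.46 dB

2.46 dB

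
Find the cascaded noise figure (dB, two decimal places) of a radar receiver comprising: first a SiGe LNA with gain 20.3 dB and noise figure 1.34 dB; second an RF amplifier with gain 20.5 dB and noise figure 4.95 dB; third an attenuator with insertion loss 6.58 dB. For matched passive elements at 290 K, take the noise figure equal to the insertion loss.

1.40 dB

Convert to linear (a loss of L dB is a gain of −L dB): F_i = 10^(NF_i/10), G_i = 10^(G_i,dB/10)
  Stage 1: F_1 = 10^(1.34/10) = 1.361, G_1 = 10^(20.3/10) = 107.2
  Stage 2: F_2 = 10^(4.95/10) = 3.126, G_2 = 10^(20.5/10) = 112.2
  Stage 3: F_3 = 10^(6.58/10) = 4.550, G_3 = 10^(−6.58/10) = 0.2198
Friis cascade:
  F = 1.361 + (3.126 − 1)/107.2 + (4.550 − 1)/1.202×10⁴ = 1.382
NF = 10 log₁₀(1.382) = 1.40 dB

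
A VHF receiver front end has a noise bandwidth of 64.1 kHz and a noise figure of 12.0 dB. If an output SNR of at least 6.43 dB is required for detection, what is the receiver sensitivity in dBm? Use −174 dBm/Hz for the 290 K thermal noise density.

−107.5 dBm

Sensitivity = −174 + 10 log₁₀(B) + NF + SNR_min
= −174 + 48.07 + 12.0 + 6.43
= −107.50 dBm → −107.5 dBm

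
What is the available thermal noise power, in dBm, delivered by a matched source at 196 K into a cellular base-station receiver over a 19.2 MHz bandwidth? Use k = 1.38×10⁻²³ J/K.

P_n = kTB = 1.38×10⁻²³ × 196 × 1.92×10⁷ = 5.19×10⁻¹⁴ W
In dBm: 10 log₁₀(5.19×10⁻¹⁴ / 10⁻³) = −102.8 dBm

−102.8 dBm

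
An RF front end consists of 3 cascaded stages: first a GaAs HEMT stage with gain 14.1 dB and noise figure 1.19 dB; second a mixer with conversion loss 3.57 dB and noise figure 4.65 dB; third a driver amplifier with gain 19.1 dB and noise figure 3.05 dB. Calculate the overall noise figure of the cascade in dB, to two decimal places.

1.70 dB

Convert to linear (a loss of L dB is a gain of −L dB): F_i = 10^(NF_i/10), G_i = 10^(G_i,dB/10)
  Stage 1: F_1 = 10^(1.19/10) = 1.315, G_1 = 10^(14.1/10) = 25.70
  Stage 2: F_2 = 10^(4.65/10) = 2.917, G_2 = 10^(−3.57/10) = 0.4395
  Stage 3: F_3 = 10^(3.05/10) = 2.018, G_3 = 10^(19.1/10) = 81.28
Friis cascade:
  F = 1.315 + (2.917 − 1)/25.70 + (2.018 − 1)/11.30 = 1.480
NF = 10 log₁₀(1.480) = 1.70 dB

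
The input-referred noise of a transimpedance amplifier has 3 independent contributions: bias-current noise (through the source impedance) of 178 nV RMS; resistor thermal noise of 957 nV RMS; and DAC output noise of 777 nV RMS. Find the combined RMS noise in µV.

Uncorrelated sources add in power (mean-square): V_tot = √(ΣV_i²)
V_tot = √[(1.78×10⁻⁷)² + (9.57×10⁻⁷)² + (7.77×10⁻⁷)²] = 1.25×10⁻⁶ V = 1.25 µV

1.25 µV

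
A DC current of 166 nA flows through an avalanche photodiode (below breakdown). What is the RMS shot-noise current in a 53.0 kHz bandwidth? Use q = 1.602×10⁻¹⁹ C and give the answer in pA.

53.1 pA

I_n = √(2qI·B)
2qI·B = 2 × 1.602×10⁻¹⁹ × 1.66×10⁻⁷ × 5.30×10⁴ = 2.82×10⁻²¹ A²
I_n = √(2.82×10⁻²¹) = 5.31×10⁻¹¹ A = 53.1 pA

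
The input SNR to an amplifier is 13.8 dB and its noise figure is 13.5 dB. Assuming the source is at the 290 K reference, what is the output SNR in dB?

By definition F = SNR_in/SNR_out, so in dB: SNR_out = SNR_in − NF
SNR_out = 13.8 − 13.5 = 0.3 dB

0.3 dB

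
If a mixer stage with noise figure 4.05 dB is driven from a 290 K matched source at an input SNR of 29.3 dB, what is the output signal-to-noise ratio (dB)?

By definition F = SNR_in/SNR_out, so in dB: SNR_out = SNR_in − NF
SNR_out = 29.3 − 4.05 = 25.25 dB

25.25 dB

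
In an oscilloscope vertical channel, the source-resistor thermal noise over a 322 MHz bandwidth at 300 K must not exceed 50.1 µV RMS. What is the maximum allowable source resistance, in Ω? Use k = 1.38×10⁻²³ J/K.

Johnson–Nyquist: V_n = √(4kTRB) ⇒ R = V_n² / (4kTB)
4kTB = 4 × 1.38×10⁻²³ × 300 × 3.22×10⁸ = 5.33×10⁻¹²
R = (5.01×10⁻⁵)² / 5.33×10⁻¹² = 4.71×10² Ω = 471 Ω

471 Ω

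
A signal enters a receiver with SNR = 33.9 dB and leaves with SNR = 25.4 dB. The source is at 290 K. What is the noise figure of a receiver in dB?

8.5 dB

NF (dB) = SNR_in(dB) − SNR_out(dB) when the source is at T₀
NF = 33.9 − 25.4 = 8.5 dB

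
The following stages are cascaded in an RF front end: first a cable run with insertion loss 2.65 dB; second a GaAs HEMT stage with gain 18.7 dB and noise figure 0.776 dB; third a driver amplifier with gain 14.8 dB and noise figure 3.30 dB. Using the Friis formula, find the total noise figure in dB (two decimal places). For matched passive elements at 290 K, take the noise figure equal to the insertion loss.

Convert to linear (a loss of L dB is a gain of −L dB): F_i = 10^(NF_i/10), G_i = 10^(G_i,dB/10)
  Stage 1: F_1 = 10^(2.65/10) = 1.841, G_1 = 10^(−2.65/10) = 0.5433
  Stage 2: F_2 = 10^(0.776/10) = 1.196, G_2 = 10^(18.7/10) = 74.13
  Stage 3: F_3 = 10^(3.30/10) = 2.138, G_3 = 10^(14.8/10) = 30.20
Friis cascade:
  F = 1.841 + (1.196 − 1)/0.5433 + (2.138 − 1)/40.27 = 2.229
NF = 10 log₁₀(2.229) = 3.48 dB

3.48 dB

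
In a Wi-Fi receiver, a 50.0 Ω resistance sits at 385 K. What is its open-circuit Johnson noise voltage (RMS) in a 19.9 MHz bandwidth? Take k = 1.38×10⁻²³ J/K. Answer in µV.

V_n = √(4kTRB)
4kTRB = 4 × 1.38×10⁻²³ × 385 × 5.00×10¹ × 1.99×10⁷ = 2.11×10⁻¹¹ V²
V_n = √(2.11×10⁻¹¹) = 4.60×10⁻⁶ V = 4.60 µV

4.60 µV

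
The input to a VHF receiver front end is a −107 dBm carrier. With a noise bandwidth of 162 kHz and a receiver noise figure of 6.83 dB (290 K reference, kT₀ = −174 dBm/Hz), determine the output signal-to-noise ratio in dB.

Noise floor: N = −174 + 10 log₁₀(B) + NF
10 log₁₀(1.62×10⁵) = 52.1 dB
N = −174 + 52.1 + 6.83 = −115.07 dBm
SNR = P_sig − N = −107 − (−115.07) = 8.07 dB → 8.1 dB

8.1 dB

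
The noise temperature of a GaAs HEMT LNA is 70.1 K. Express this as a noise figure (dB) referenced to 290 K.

0.940 dB

F = 1 + T_e/T₀ = 1 + 70.1/290 = 1.24172
NF = 10 log₁₀(1.24172) = 0.940 dB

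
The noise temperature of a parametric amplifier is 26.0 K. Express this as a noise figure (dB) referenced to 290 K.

F = 1 + T_e/T₀ = 1 + 26.0/290 = 1.08966
NF = 10 log₁₀(1.08966) = 0.373 dB

0.373 dB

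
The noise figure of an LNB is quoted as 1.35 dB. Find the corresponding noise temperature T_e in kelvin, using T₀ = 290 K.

F = 10^(1.35/10) = 1.36458
T_e = (F − 1)·T₀ = (1.36458 − 1) × 290 = 106 K

106 K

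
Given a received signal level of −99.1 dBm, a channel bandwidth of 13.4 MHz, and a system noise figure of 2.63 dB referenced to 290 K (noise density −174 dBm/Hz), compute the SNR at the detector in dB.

Noise floor: N = −174 + 10 log₁₀(B) + NF
10 log₁₀(1.34×10⁷) = 71.27 dB
N = −174 + 71.27 + 2.63 = −100.10 dBm
SNR = P_sig − N = −99.1 − (−100.10) = 1.00 dB → 1.0 dB

1.0 dB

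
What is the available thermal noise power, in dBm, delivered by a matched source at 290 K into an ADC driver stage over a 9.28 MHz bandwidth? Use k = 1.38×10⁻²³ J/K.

P_n = kTB = 1.38×10⁻²³ × 290 × 9.28×10⁶ = 3.71×10⁻¹⁴ W
In dBm: 10 log₁₀(3.71×10⁻¹⁴ / 10⁻³) = −104.3 dBm

−104.3 dBm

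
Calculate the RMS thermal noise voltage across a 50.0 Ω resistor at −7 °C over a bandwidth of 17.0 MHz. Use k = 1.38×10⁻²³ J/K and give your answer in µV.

3.53 µV

T = −7 °C + 273.15 = 266.15 K
V_n = √(4kTRB)
4kTRB = 4 × 1.38×10⁻²³ × 266.15 × 5.00×10¹ × 1.70×10⁷ = 1.25×10⁻¹¹ V²
V_n = √(1.25×10⁻¹¹) = 3.53×10⁻⁶ V = 3.53 µV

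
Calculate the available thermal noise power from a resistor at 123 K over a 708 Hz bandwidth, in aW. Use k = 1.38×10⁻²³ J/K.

1.20 aW

P_n = kTB = 1.38×10⁻²³ × 123 × 7.08×10² = 1.20×10⁻¹⁸ W = 1.20 aW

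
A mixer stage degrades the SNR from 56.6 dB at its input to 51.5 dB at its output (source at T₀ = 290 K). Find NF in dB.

NF (dB) = SNR_in(dB) − SNR_out(dB) when the source is at T₀
NF = 56.6 − 51.5 = 5.1 dB

5.1 dB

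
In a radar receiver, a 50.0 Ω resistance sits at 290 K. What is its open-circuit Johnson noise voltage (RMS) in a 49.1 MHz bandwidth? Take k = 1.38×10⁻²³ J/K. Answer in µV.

V_n = √(4kTRB)
4kTRB = 4 × 1.38×10⁻²³ × 290 × 5.00×10¹ × 4.91×10⁷ = 3.93×10⁻¹¹ V²
V_n = √(3.93×10⁻¹¹) = 6.27×10⁻⁶ V = 6.27 µV

6.27 µV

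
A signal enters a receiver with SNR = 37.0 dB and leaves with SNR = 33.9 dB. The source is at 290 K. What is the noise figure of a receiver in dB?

NF (dB) = SNR_in(dB) − SNR_out(dB) when the source is at T₀
NF = 37.0 − 33.9 = 3.1 dB

3.1 dB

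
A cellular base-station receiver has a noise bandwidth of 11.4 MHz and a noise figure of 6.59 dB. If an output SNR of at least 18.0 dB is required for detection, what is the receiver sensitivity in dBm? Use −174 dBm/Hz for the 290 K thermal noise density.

−78.8 dBm

Sensitivity = −174 + 10 log₁₀(B) + NF + SNR_min
= −174 + 70.57 + 6.59 + 18.0
= −78.84 dBm → −78.8 dBm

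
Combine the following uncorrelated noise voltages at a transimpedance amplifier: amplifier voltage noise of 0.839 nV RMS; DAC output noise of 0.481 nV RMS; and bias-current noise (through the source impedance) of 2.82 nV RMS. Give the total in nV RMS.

2.98 nV

Uncorrelated sources add in power (mean-square): V_tot = √(ΣV_i²)
V_tot = √[(8.39×10⁻¹⁰)² + (4.81×10⁻¹⁰)² + (2.82×10⁻⁹)²] = 2.98×10⁻⁹ V = 2.98 nV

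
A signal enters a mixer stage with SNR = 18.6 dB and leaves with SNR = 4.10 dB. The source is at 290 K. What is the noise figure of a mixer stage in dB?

NF (dB) = SNR_in(dB) − SNR_out(dB) when the source is at T₀
NF = 18.6 − 4.10 = 14.50 dB

14.50 dB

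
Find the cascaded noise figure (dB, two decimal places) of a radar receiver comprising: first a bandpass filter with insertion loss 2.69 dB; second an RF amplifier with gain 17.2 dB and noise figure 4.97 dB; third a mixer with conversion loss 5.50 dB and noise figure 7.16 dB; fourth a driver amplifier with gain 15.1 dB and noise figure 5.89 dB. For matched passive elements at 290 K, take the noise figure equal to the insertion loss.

8.02 dB

Convert to linear (a loss of L dB is a gain of −L dB): F_i = 10^(NF_i/10), G_i = 10^(G_i,dB/10)
  Stage 1: F_1 = 10^(2.69/10) = 1.858, G_1 = 10^(−2.69/10) = 0.5383
  Stage 2: F_2 = 10^(4.97/10) = 3.141, G_2 = 10^(17.2/10) = 52.48
  Stage 3: F_3 = 10^(7.16/10) = 5.200, G_3 = 10^(−5.50/10) = 0.2818
  Stage 4: F_4 = 10^(5.89/10) = 3.882, G_4 = 10^(15.1/10) = 32.36
Friis cascade:
  F = 1.858 + (3.141 − 1)/0.5383 + (5.200 − 1)/28.25 + (3.882 − 1)/7.962 = 6.345
NF = 10 log₁₀(6.345) = 8.02 dB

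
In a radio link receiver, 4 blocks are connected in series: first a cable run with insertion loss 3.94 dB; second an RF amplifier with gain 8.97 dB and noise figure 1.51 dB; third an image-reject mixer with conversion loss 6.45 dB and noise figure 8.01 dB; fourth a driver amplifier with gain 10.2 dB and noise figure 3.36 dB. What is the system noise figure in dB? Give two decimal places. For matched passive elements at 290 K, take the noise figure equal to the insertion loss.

8.32 dB

Convert to linear (a loss of L dB is a gain of −L dB): F_i = 10^(NF_i/10), G_i = 10^(G_i,dB/10)
  Stage 1: F_1 = 10^(3.94/10) = 2.477, G_1 = 10^(−3.94/10) = 0.4036
  Stage 2: F_2 = 10^(1.51/10) = 1.416, G_2 = 10^(8.97/10) = 7.889
  Stage 3: F_3 = 10^(8.01/10) = 6.324, G_3 = 10^(−6.45/10) = 0.2265
  Stage 4: F_4 = 10^(3.36/10) = 2.168, G_4 = 10^(10.2/10) = 10.47
Friis cascade:
  F = 2.477 + (1.416 − 1)/0.4036 + (6.324 − 1)/3.184 + (2.168 − 1)/0.7211 = 6.799
NF = 10 log₁₀(6.799) = 8.32 dB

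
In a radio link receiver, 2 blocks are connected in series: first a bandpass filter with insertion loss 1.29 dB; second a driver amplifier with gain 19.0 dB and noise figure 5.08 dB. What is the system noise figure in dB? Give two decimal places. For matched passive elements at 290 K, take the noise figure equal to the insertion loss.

6.37 dB

Convert to linear (a loss of L dB is a gain of −L dB): F_i = 10^(NF_i/10), G_i = 10^(G_i,dB/10)
  Stage 1: F_1 = 10^(1.29/10) = 1.346, G_1 = 10^(−1.29/10) = 0.7430
  Stage 2: F_2 = 10^(5.08/10) = 3.221, G_2 = 10^(19.0/10) = 79.43
Friis cascade:
  F = 1.346 + (3.221 − 1)/0.7430 = 4.335
NF = 10 log₁₀(4.335) = 6.37 dB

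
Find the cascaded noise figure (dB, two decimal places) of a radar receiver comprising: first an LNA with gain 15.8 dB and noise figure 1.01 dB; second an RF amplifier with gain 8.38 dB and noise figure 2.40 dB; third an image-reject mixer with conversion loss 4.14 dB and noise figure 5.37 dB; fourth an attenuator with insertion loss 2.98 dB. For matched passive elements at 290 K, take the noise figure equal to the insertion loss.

1.14 dB

Convert to linear (a loss of L dB is a gain of −L dB): F_i = 10^(NF_i/10), G_i = 10^(G_i,dB/10)
  Stage 1: F_1 = 10^(1.01/10) = 1.262, G_1 = 10^(15.8/10) = 38.02
  Stage 2: F_2 = 10^(2.40/10) = 1.738, G_2 = 10^(8.38/10) = 6.887
  Stage 3: F_3 = 10^(5.37/10) = 3.443, G_3 = 10^(−4.14/10) = 0.3855
  Stage 4: F_4 = 10^(2.98/10) = 1.986, G_4 = 10^(−2.98/10) = 0.5035
Friis cascade:
  F = 1.262 + (1.738 − 1)/38.02 + (3.443 − 1)/261.8 + (1.986 − 1)/100.9 = 1.300
NF = 10 log₁₀(1.300) = 1.14 dB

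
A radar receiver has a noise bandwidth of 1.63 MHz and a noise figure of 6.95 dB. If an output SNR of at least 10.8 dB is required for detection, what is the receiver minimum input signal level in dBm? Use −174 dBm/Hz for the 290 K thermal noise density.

Sensitivity = −174 + 10 log₁₀(B) + NF + SNR_min
= −174 + 62.12 + 6.95 + 10.8
= −94.13 dBm → −94.1 dBm

−94.1 dBm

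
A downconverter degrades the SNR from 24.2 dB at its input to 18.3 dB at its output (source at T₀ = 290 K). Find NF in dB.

NF (dB) = SNR_in(dB) − SNR_out(dB) when the source is at T₀
NF = 24.2 − 18.3 = 5.9 dB

5.9 dB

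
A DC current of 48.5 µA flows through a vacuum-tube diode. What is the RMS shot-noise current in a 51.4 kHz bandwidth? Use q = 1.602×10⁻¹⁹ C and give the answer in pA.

I_n = √(2qI·B)
2qI·B = 2 × 1.602×10⁻¹⁹ × 4.85×10⁻⁵ × 5.14×10⁴ = 7.99×10⁻¹⁹ A²
I_n = √(7.99×10⁻¹⁹) = 8.94×10⁻¹⁰ A = 894 pA

894 pA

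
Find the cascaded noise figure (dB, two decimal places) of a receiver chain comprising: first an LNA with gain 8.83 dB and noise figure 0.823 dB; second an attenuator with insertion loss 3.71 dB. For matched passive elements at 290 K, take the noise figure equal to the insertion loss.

1.42 dB

Convert to linear (a loss of L dB is a gain of −L dB): F_i = 10^(NF_i/10), G_i = 10^(G_i,dB/10)
  Stage 1: F_1 = 10^(0.823/10) = 1.209, G_1 = 10^(8.83/10) = 7.638
  Stage 2: F_2 = 10^(3.71/10) = 2.350, G_2 = 10^(−3.71/10) = 0.4256
Friis cascade:
  F = 1.209 + (2.350 − 1)/7.638 = 1.385
NF = 10 log₁₀(1.385) = 1.42 dB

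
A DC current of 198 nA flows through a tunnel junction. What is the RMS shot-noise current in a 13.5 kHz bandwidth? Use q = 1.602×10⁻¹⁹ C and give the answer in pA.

29.3 pA

I_n = √(2qI·B)
2qI·B = 2 × 1.602×10⁻¹⁹ × 1.98×10⁻⁷ × 1.35×10⁴ = 8.56×10⁻²² A²
I_n = √(8.56×10⁻²²) = 2.93×10⁻¹¹ A = 29.3 pA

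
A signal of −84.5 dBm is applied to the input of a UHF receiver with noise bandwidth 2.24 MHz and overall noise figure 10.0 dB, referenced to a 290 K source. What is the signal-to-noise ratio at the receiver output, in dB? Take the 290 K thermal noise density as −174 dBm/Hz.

Noise floor: N = −174 + 10 log₁₀(B) + NF
10 log₁₀(2.24×10⁶) = 63.5 dB
N = −174 + 63.5 + 10.0 = −100.5 dBm
SNR = P_sig − N = −84.5 − (−100.5) = 16.0 dB → 16.0 dB

16.0 dB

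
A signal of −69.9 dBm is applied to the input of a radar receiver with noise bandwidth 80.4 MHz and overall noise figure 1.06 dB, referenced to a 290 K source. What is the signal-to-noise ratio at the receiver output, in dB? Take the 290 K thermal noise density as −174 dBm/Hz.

24.0 dB

Noise floor: N = −174 + 10 log₁₀(B) + NF
10 log₁₀(8.04×10⁷) = 79.05 dB
N = −174 + 79.05 + 1.06 = −93.89 dBm
SNR = P_sig − N = −69.9 − (−93.89) = 23.99 dB → 24.0 dB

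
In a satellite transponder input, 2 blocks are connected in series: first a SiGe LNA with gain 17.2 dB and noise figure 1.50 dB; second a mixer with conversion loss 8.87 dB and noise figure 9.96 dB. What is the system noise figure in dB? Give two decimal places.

1.99 dB

Convert to linear (a loss of L dB is a gain of −L dB): F_i = 10^(NF_i/10), G_i = 10^(G_i,dB/10)
  Stage 1: F_1 = 10^(1.50/10) = 1.413, G_1 = 10^(17.2/10) = 52.48
  Stage 2: F_2 = 10^(9.96/10) = 9.908, G_2 = 10^(−8.87/10) = 0.1297
Friis cascade:
  F = 1.413 + (9.908 − 1)/52.48 = 1.582
NF = 10 log₁₀(1.582) = 1.99 dB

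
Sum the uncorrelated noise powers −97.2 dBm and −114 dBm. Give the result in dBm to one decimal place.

−97.1 dBm

Convert to linear, add, convert back:
P₁ = 1.91×10⁻¹³ W, P₂ = 3.98×10⁻¹⁵ W
P_tot = 1.95×10⁻¹³ W → 10 log₁₀(P_tot / 10⁻³) = −97.1 dBm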